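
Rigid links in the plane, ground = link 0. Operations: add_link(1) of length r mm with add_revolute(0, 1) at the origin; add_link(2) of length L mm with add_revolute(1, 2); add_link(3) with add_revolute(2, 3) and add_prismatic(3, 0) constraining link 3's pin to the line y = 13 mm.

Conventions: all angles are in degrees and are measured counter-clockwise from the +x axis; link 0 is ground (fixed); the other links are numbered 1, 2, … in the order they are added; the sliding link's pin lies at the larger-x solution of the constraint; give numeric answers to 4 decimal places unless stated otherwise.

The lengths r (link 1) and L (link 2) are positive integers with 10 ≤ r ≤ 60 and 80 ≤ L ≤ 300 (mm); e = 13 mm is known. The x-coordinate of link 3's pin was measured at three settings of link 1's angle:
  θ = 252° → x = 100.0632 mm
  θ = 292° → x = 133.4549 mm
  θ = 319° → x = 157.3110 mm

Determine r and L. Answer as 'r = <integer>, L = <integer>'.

constraint per measurement: (x − r cos θ)² + (r sin θ − e)² = L²
subtracting the θ₁ and θ₂ equations cancels the r² and L² terms:
r = (x₁² − x₂²) / (2[(x₁cos θ₁ + e sin θ₁) − (x₂cos θ₂ + e sin θ₂)]) = 48.0000 → r = 48
L² = (x₁ − r cos θ₁)² + (r sin θ₁ − e)² = 16641.0005 → L = 129.0000 → L = 129
check at θ₃=319°: x = 157.3110 (printed 157.3110) ✓

r = 48, L = 129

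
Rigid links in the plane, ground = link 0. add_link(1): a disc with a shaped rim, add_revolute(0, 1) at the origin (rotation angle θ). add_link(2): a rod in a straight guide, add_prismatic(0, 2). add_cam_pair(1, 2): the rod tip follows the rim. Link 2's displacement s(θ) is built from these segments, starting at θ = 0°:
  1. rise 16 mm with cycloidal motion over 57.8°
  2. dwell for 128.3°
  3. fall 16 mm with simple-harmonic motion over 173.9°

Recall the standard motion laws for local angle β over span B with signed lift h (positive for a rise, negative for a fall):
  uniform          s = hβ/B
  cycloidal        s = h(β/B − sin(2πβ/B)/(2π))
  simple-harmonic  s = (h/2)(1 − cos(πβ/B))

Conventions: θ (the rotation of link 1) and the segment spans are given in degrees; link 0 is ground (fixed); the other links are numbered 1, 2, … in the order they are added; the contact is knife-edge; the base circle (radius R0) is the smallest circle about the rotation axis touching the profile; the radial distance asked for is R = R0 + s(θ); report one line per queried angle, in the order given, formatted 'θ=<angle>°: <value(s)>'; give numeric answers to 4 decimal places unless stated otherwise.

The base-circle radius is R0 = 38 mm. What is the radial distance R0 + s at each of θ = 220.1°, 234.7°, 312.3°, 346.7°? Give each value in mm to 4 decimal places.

segment 1 (0° to 57.8°, cycloidal, h = 16) is passed completely: s = 0.0000 + (16) = 16.0000
segment 2 (57.8° to 186.1°, dwell): s unchanged at 16.0000
θ = 220.1° falls in segment 3 (186.1° to 360°, simple-harmonic, h = -16): β = 220.1 − 186.1 = 34°, B = 173.9°; Δs = -16/2·(1 − cos(π·0.1955)) = -1.4622; s = 16.0000 − 1.4622 = 14.5378
θ = 234.7° falls in segment 3 (186.1° to 360°, simple-harmonic, h = -16): β = 234.7 − 186.1 = 48.6°, B = 173.9°; Δs = -16/2·(1 − cos(π·0.2795)) = -2.8904; s = 16.0000 − 2.8904 = 13.1096
θ = 312.3° falls in segment 3 (186.1° to 360°, simple-harmonic, h = -16): β = 312.3 − 186.1 = 126.2°, B = 173.9°; Δs = -16/2·(1 − cos(π·0.7257)) = -13.2090; s = 16.0000 − 13.2090 = 2.7910
θ = 346.7° falls in segment 3 (186.1° to 360°, simple-harmonic, h = -16): β = 346.7 − 186.1 = 160.6°, B = 173.9°; Δs = -16/2·(1 − cos(π·0.9235)) = -15.7702; s = 16.0000 − 15.7702 = 0.2298
θ=220.1°: R = R0 + s = 38 + 14.5378 = 52.5378
θ=234.7°: R = R0 + s = 38 + 13.1096 = 51.1096
θ=312.3°: R = R0 + s = 38 + 2.7910 = 40.7910
θ=346.7°: R = R0 + s = 38 + 0.2298 = 38.2298

θ=220.1°: 52.5378
θ=234.7°: 51.1096
θ=312.3°: 40.7910
θ=346.7°: 38.2298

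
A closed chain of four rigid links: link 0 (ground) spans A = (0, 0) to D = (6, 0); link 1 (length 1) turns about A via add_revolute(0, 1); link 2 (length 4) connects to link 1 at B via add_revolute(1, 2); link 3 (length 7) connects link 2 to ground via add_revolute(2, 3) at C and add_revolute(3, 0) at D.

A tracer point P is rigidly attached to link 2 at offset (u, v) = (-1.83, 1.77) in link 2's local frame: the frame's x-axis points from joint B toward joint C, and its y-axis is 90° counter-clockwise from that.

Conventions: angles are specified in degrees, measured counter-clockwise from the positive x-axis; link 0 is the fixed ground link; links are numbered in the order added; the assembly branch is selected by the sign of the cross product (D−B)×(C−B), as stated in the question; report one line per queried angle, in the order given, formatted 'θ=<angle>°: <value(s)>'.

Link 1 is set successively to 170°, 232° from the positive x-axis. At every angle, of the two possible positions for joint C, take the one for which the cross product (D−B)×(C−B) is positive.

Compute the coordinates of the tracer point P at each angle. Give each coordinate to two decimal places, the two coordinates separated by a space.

A=(0,0), D=(6.00,0)
θ=170°: B = A + 1.00·(cos170°, sin170°) = (-0.9848, 0.1736)
θ=170°: |BD| = 6.9870
θ=170°: circle(B,4.00) ∩ circle(D,7.00): a=1.1319, h=3.8365
θ=170°:   candidates: C₊=(0.2421,3.9808) cross=26.805; C₋=(0.0514,-3.6898) cross=-26.805
θ=170°:   branch + wants cross > 0 → take C=(0.2421,3.9808) (cross=26.805)
θ=170°: ex = (C−B)/|BC| = (0.3067,0.9518); ey = (-0.9518,0.3067)
θ=170°: P = B + -1.83·ex + 1.77·ey = (-3.2308,-1.0252)
θ=232°: B = A + 1.00·(cos232°, sin232°) = (-0.6157, -0.7880)
θ=232°: |BD| = 6.6624
θ=232°: circle(B,4.00) ∩ circle(D,7.00): a=0.8546, h=3.9076
θ=232°:   candidates: C₊=(-0.2292,3.1933) cross=26.034; C₋=(0.6952,-4.5671) cross=-26.034
θ=232°:   branch + wants cross > 0 → take C=(-0.2292,3.1933) (cross=26.034)
θ=232°: ex = (C−B)/|BC| = (0.0966,0.9953); ey = (-0.9953,0.0966)
θ=232°: P = B + -1.83·ex + 1.77·ey = (-2.5542,-2.4384)

θ=170°: -3.23 -1.03
θ=232°: -2.55 -2.44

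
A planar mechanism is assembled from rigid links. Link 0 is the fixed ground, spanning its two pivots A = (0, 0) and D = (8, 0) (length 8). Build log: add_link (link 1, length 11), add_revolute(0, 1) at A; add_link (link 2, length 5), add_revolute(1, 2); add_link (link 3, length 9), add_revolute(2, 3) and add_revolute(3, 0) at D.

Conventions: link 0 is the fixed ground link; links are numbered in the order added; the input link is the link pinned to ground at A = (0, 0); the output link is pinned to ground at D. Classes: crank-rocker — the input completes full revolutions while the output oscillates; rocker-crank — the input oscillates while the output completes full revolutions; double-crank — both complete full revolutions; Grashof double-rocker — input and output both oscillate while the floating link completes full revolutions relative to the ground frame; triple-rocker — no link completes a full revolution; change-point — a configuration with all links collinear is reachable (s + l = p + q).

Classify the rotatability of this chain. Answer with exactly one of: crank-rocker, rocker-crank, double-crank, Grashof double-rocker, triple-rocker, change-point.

lengths: ground=8, input=11, coupler=5, output=9
sorted: s=5 (shortest), l=11 (longest), p+q=17
s + l = 16 vs p + q = 17
s + l < p + q (Grashof) with shortest = coupler link → Grashof double-rocker

Grashof double-rocker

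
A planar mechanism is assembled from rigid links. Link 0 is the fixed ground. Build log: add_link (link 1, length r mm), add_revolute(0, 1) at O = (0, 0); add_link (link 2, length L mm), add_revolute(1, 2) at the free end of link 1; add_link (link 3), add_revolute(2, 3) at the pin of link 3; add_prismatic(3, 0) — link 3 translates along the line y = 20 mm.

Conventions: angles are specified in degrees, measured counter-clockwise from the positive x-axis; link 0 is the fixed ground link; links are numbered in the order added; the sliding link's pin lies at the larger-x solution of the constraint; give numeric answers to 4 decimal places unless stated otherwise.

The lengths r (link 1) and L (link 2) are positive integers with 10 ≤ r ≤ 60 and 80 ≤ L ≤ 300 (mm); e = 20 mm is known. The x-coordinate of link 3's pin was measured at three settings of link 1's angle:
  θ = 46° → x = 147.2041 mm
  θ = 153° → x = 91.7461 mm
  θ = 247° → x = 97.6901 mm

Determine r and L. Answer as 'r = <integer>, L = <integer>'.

constraint per measurement: (x − r cos θ)² + (r sin θ − e)² = L²
subtracting the θ₁ and θ₂ equations cancels the r² and L² terms:
r = (x₁² − x₂²) / (2[(x₁cos θ₁ + e sin θ₁) − (x₂cos θ₂ + e sin θ₂)]) = 35.0000 → r = 35
L² = (x₁ − r cos θ₁)² + (r sin θ₁ − e)² = 15129.0121 → L = 123.0000 → L = 123
check at θ₃=247°: x = 97.6901 (printed 97.6901) ✓

r = 35, L = 123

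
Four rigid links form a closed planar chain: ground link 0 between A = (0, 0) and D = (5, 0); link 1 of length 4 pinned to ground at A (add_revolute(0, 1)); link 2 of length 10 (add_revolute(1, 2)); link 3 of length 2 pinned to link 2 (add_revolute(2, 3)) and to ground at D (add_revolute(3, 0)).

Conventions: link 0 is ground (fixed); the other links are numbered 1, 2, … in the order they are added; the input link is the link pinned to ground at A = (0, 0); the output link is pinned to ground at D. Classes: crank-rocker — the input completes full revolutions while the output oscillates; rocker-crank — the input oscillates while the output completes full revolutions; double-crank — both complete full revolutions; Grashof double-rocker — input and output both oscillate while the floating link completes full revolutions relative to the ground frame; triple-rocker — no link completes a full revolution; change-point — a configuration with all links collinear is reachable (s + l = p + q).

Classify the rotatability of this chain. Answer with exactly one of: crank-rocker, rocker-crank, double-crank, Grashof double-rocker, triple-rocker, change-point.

lengths: ground=5, input=4, coupler=10, output=2
sorted: s=2 (shortest), l=10 (longest), p+q=9
s + l = 12 vs p + q = 9
s + l > p + q → non-Grashof → no link fully rotates → triple-rocker

triple-rocker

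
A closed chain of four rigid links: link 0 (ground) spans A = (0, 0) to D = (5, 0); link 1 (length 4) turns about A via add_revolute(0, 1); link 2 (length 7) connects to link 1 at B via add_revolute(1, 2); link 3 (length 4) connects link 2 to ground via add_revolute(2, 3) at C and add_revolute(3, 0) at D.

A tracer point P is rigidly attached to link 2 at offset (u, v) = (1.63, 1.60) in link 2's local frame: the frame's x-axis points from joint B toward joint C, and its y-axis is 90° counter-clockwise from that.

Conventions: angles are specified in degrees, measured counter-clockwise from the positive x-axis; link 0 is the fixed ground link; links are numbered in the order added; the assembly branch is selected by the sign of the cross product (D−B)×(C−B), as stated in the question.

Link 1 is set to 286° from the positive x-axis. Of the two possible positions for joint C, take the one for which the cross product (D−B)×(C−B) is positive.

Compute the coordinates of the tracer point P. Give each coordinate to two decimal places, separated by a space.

A=(0,0), D=(5.00,0)
B = A + 4.00·(cos286°, sin286°) = (1.1025, -3.8450)
|BD| = 5.4749
circle(B,7.00) ∩ circle(D,4.00): a=5.7512, h=3.9904
  candidates: C₊=(2.3942,3.0348) cross=21.847; C₋=(7.9992,-2.6467) cross=-21.847
  branch + wants cross > 0 → take C=(2.3942,3.0348) (cross=21.847)
ex = (C−B)/|BC| = (0.1845,0.9828); ey = (-0.9828,0.1845)
P = B + 1.63·ex + 1.60·ey = (-0.1692,-1.9478)

-0.17 -1.95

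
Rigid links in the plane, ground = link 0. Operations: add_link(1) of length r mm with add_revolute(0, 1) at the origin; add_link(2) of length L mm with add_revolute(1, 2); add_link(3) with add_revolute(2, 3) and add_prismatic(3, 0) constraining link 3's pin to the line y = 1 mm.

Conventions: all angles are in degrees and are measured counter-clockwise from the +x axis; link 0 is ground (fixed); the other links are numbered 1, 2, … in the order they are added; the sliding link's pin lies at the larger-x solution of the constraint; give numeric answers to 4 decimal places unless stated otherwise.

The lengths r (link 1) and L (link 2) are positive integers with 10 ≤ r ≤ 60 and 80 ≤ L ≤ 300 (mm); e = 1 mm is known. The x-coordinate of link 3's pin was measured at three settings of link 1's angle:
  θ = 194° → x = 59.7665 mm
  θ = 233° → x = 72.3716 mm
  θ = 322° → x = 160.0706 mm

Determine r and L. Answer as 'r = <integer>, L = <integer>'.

constraint per measurement: (x − r cos θ)² + (r sin θ − e)² = L²
subtracting the θ₁ and θ₂ equations cancels the r² and L² terms:
r = (x₁² − x₂²) / (2[(x₁cos θ₁ + e sin θ₁) − (x₂cos θ₂ + e sin θ₂)]) = 59.9999 → r = 60
L² = (x₁ − r cos θ₁)² + (r sin θ₁ − e)² = 14161.0067 → L = 119.0000 → L = 119
check at θ₃=322°: x = 160.0706 (printed 160.0706) ✓

r = 60, L = 119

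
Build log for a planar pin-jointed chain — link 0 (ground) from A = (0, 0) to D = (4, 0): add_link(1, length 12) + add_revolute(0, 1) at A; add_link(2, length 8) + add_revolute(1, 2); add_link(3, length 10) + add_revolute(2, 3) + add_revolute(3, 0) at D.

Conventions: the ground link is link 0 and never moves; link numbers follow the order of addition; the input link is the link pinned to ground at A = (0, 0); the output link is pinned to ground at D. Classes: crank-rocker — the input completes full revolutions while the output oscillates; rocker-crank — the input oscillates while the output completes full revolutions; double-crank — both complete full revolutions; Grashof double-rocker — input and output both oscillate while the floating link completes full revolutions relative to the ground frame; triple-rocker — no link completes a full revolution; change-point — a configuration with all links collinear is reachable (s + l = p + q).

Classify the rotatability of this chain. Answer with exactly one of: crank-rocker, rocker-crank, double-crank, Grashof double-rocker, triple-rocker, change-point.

lengths: ground=4, input=12, coupler=8, output=10
sorted: s=4 (shortest), l=12 (longest), p+q=18
s + l = 16 vs p + q = 18
s + l < p + q (Grashof) with shortest = ground link → double-crank

double-crank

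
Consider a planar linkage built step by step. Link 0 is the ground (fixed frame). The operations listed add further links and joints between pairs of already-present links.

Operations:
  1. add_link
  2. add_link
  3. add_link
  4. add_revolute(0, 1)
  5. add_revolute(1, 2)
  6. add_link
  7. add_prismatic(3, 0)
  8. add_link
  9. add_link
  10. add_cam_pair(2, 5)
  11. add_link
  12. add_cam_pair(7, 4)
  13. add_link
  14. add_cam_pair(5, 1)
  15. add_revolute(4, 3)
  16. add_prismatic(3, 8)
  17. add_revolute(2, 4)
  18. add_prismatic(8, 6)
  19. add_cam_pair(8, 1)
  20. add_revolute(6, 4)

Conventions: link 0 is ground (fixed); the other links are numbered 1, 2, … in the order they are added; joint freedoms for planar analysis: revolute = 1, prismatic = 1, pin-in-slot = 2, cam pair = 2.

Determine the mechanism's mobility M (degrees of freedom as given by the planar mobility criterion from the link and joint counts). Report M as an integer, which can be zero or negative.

link 0 = ground. State L|J1|J2 = 1|0|0
+link1  2|0|0
+link2  3|0|0
+link3  4|0|0
R(0,1) f=1→J1  4|1|0
R(1,2) f=1→J1  4|2|0
+link4  5|2|0
P(3,0) f=1→J1  5|3|0
+link5  6|3|0
+link6  7|3|0
C(2,5) f=2→J2  7|3|1
+link7  8|3|1
C(7,4) f=2→J2  8|3|2
+link8  9|3|2
C(5,1) f=2→J2  9|3|3
R(4,3) f=1→J1  9|4|3
P(3,8) f=1→J1  9|5|3
R(2,4) f=1→J1  9|6|3
P(8,6) f=1→J1  9|7|3
C(8,1) f=2→J2  9|7|4
R(6,4) f=1→J1  9|8|4
M = 3(9−1)−2·8−4 = 24−16−4 = 4

M = 4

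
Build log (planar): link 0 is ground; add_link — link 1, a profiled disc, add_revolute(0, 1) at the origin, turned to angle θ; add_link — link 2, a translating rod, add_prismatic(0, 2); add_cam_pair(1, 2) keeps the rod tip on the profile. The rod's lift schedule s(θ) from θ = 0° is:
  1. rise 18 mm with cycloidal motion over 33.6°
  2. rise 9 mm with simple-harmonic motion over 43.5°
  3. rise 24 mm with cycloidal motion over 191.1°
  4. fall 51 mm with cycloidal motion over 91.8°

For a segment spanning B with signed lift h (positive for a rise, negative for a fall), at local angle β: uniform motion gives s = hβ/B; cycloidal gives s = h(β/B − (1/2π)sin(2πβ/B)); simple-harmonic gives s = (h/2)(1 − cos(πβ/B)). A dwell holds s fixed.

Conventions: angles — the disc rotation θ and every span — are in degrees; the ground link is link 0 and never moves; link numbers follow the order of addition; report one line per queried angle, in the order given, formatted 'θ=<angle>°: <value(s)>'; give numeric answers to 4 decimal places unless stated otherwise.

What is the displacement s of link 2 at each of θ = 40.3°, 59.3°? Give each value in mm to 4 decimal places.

seg 1 [0°–33.6°] cycloidal, h=18: full span → s += 18 → s = 18.0000
seg 2 [33.6°–77.1°] simple-harmonic, h=9: θ=40.3° here. β=6.7, B=43.5. 9/2·(1 − cos(π·0.1540)) = 0.5166 → s = 18.5166
seg 2 [33.6°–77.1°] simple-harmonic, h=9: θ=59.3° here. β=25.7, B=43.5. 9/2·(1 − cos(π·0.5908)) = 5.7664 → s = 23.7664

θ=40.3°: 18.5166
θ=59.3°: 23.7664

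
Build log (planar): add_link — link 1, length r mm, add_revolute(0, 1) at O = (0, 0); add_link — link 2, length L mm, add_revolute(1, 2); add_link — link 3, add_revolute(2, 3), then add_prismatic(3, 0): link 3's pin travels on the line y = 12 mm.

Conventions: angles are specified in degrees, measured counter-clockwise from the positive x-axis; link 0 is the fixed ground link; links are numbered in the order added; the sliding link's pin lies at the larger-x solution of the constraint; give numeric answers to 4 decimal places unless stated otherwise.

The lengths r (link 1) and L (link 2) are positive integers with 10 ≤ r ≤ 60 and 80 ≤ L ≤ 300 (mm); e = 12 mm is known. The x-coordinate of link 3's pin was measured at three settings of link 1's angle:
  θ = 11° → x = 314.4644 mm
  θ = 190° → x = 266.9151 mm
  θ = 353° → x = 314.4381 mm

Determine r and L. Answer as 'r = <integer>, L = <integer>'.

constraint per measurement: (x − r cos θ)² + (r sin θ − e)² = L²
subtracting the θ₁ and θ₂ equations cancels the r² and L² terms:
r = (x₁² − x₂²) / (2[(x₁cos θ₁ + e sin θ₁) − (x₂cos θ₂ + e sin θ₂)]) = 24.0000 → r = 24
L² = (x₁ − r cos θ₁)² + (r sin θ₁ − e)² = 84680.9863 → L = 291.0000 → L = 291
check at θ₃=353°: x = 314.4381 (printed 314.4381) ✓

r = 24, L = 291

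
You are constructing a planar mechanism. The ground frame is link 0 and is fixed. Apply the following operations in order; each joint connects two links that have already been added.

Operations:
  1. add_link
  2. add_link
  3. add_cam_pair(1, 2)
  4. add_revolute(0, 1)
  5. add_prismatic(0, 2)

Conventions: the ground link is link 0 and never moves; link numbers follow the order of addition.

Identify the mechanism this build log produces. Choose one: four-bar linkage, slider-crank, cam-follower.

links: 3 (incl. ground); joints: 1 revolute, 1 prismatic, 1 higher (cam) pair, forming one closed loop
3 links, revolute + prismatic + higher pair in one loop → cam-follower

cam-follower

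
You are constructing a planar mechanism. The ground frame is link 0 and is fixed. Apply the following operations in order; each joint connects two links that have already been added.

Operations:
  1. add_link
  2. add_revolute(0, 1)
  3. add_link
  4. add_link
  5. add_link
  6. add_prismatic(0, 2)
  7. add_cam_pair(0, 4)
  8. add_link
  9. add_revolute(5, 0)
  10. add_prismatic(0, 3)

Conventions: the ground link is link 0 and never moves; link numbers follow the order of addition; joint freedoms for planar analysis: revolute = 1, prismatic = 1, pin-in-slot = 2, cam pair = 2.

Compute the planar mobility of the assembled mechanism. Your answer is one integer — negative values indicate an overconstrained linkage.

(L,J1,J2)=(1,0,0); link0 fixed
link1: (2,0,0)
R 0-1 [J1]: (2,1,0)
link2: (3,1,0)
link3: (4,1,0)
link4: (5,1,0)
P 0-2 [J1]: (5,2,0)
C 0-4 [J2]: (5,2,1)
link5: (6,2,1)
R 5-0 [J1]: (6,3,1)
P 0-3 [J1]: (6,4,1)
Grübler: 3·5 − 2·4 − 1 = 6

M = 6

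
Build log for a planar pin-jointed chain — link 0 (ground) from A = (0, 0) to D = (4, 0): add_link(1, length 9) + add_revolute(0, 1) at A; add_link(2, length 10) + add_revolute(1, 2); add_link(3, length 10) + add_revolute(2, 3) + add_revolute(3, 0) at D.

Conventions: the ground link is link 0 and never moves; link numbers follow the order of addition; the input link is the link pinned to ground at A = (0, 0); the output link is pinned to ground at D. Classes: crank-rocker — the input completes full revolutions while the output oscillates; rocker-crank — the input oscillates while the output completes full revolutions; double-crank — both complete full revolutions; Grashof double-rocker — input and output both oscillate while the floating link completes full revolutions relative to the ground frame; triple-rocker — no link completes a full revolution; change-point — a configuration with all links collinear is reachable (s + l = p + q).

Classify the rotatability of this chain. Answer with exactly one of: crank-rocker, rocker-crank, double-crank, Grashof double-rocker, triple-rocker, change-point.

lengths: ground=4, input=9, coupler=10, output=10
sorted: s=4 (shortest), l=10 (longest), p+q=19
s + l = 14 vs p + q = 19
s + l < p + q (Grashof) with shortest = ground link → double-crank

double-crank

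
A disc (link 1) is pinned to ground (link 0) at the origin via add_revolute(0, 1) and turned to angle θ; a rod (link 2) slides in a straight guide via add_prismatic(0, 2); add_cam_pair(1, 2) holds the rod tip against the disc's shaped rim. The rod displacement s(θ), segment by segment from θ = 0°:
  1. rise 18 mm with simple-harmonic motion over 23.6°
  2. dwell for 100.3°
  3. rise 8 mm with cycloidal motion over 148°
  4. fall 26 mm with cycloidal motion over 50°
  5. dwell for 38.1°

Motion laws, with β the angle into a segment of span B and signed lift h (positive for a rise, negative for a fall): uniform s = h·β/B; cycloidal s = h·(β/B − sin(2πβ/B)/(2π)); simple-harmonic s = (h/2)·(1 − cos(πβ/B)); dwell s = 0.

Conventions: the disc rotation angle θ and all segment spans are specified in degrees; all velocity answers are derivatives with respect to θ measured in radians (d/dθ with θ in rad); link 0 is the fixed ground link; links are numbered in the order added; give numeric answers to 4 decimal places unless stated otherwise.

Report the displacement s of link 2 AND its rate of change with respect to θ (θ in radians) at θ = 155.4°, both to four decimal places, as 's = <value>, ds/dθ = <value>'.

segment 1 (0° to 23.6°, simple-harmonic, h = 18) is passed completely: s = 0.0000 + (18) = 18.0000
segment 2 (23.6° to 123.9°, dwell): s unchanged at 18.0000
θ = 155.4° falls in segment 3 (123.9° to 271.9°, cycloidal, h = 8): β = 155.4 − 123.9 = 31.5°, B = 148°; Δs = 8·(0.2128 − sin(2π·0.2128)/(2π)) = 0.4640; s = 18.0000 + 0.4640 = 18.4640
velocity in seg [123.9°–271.9°] (cycloidal), θ in radians: β = 31.5° = 0.5498 rad, B = 148° = 2.5831 rad; ds/dθ = (h/B)(1 − cos(2πβ/B)) = (8/2.5831)(1 − cos(2π·0.2128)) = 2.380467 mm/rad

s = 18.4640, ds/dθ = 2.3805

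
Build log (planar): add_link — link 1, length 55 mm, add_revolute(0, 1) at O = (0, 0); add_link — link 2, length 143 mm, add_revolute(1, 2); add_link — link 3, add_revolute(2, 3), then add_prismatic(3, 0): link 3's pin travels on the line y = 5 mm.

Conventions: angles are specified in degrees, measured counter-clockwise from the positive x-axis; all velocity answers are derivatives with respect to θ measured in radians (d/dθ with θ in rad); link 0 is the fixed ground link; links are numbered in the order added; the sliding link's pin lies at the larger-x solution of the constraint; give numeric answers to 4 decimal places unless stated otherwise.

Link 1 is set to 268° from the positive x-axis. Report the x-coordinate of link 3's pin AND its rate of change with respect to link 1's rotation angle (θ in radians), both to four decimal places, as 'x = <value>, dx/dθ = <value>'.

geometry: r = 55 mm, L = 143 mm, e = 5 mm
crank pin P = (r cos θ, r sin θ) = (-1.919472, -54.966495)
h = r sin θ − e = -54.966495 − 5 = -59.966495
x = r cos θ + √(L² − h²) = -1.919472 + 129.819180 = 127.899707
dx/dθ = −r sin θ − h·r cos θ/√(L² − h²) (θ in radians; h = -59.966495) = 54.079847

x = 127.8997, dx/dθ = 54.0798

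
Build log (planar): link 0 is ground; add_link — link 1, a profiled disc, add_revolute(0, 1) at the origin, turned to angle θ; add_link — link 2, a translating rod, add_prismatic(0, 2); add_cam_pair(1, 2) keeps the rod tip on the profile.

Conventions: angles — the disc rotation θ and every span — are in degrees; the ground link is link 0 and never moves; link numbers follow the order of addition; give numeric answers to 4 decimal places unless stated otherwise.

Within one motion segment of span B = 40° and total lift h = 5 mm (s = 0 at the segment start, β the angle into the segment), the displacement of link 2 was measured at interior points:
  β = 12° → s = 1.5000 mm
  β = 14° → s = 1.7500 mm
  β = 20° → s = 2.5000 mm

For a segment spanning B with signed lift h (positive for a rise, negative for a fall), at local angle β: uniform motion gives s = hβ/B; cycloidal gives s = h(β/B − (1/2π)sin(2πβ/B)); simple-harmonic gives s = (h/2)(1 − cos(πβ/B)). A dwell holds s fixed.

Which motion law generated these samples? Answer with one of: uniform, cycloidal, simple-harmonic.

candidates at β/B = r: uniform s = h·r (linear in β); cycloidal s = h·(r − sin(2πr)/(2π)); simple-harmonic s = (h/2)(1 − cos(πr))
β=12°: printed 1.5000 | uniform 1.5000, cycloidal 0.7432, simple-harmonic 1.0305
β=14°: printed 1.7500 | uniform 1.7500, cycloidal 1.1062, simple-harmonic 1.3650
β=20°: printed 2.5000 | uniform 2.5000, cycloidal 2.5000, simple-harmonic 2.5000
only one law matches every sample → uniform

uniform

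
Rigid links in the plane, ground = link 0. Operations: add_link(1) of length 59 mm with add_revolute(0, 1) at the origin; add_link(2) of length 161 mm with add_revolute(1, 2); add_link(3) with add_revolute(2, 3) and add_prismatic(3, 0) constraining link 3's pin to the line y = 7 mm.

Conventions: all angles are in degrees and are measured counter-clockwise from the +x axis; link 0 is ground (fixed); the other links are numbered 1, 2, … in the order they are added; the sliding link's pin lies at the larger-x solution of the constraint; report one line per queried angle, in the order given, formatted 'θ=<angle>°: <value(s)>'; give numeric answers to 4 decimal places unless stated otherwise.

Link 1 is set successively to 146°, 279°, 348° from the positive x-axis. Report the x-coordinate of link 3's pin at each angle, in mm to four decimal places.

geometry: r = 59 mm, L = 161 mm, e = 7 mm
θ=146°: crank pin P = (r cos θ, r sin θ) = (-48.913217, 32.992381)
θ=146°: h = r sin θ − e = 32.992381 − 7 = 25.992381
θ=146°: x = r cos θ + √(L² − h²) = -48.913217 + 158.887999 = 109.974782
θ=279°: crank pin P = (r cos θ, r sin θ) = (9.229633, -58.273612)
θ=279°: h = r sin θ − e = -58.273612 − 7 = -65.273612
θ=279°: x = r cos θ + √(L² − h²) = 9.229633 + 147.174575 = 156.404209
θ=348°: crank pin P = (r cos θ, r sin θ) = (57.710708, -12.266790)
θ=348°: h = r sin θ − e = -12.266790 − 7 = -19.266790
θ=348°: x = r cos θ + √(L² − h²) = 57.710708 + 159.843019 = 217.553728

θ=146°: 109.9748
θ=279°: 156.4042
θ=348°: 217.5537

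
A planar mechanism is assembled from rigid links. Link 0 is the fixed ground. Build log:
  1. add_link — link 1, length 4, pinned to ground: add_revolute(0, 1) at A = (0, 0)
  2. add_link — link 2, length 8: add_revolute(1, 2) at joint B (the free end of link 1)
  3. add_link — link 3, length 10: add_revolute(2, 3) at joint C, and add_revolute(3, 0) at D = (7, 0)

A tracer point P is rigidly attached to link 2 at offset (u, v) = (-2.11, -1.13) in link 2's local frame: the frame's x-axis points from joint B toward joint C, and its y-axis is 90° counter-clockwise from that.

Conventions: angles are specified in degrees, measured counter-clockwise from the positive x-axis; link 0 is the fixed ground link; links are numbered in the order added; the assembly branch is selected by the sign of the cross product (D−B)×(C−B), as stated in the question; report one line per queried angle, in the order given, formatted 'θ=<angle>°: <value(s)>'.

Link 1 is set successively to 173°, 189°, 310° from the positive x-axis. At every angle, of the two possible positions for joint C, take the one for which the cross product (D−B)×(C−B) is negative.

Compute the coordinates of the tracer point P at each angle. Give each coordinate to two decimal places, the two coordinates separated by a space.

A=(0,0), D=(7.00,0)
θ=173°: B = A + 4.00·(cos173°, sin173°) = (-3.9702, 0.4875)
θ=173°: |BD| = 10.9810
θ=173°: circle(B,8.00) ∩ circle(D,10.00): a=3.8513, h=7.0119
θ=173°:   candidates: C₊=(0.1886,7.3215) cross=76.998; C₋=(-0.4339,-6.6885) cross=-76.998
θ=173°:   branch - wants cross < 0 → take C=(-0.4339,-6.6885) (cross=-76.998)
θ=173°: ex = (C−B)/|BC| = (0.4420,-0.8970); ey = (0.8970,0.4420)
θ=173°: P = B + -2.11·ex + -1.13·ey = (-5.9165,1.8807)
θ=189°: B = A + 4.00·(cos189°, sin189°) = (-3.9508, -0.6257)
θ=189°: |BD| = 10.9686
θ=189°: circle(B,8.00) ∩ circle(D,10.00): a=3.8433, h=7.0164
θ=189°:   candidates: C₊=(-0.5140,6.5984) cross=76.960; C₋=(0.2865,-7.4114) cross=-76.960
θ=189°:   branch - wants cross < 0 → take C=(0.2865,-7.4114) (cross=-76.960)
θ=189°: ex = (C−B)/|BC| = (0.5297,-0.8482); ey = (0.8482,0.5297)
θ=189°: P = B + -2.11·ex + -1.13·ey = (-6.0268,0.5655)
θ=310°: B = A + 4.00·(cos310°, sin310°) = (2.5712, -3.0642)
θ=310°: |BD| = 5.3855
θ=310°: circle(B,8.00) ∩ circle(D,10.00): a=-0.6495, h=7.9736
θ=310°:   candidates: C₊=(-2.4997,3.1234) cross=42.942; C₋=(6.5737,-9.9909) cross=-42.942
θ=310°:   branch - wants cross < 0 → take C=(6.5737,-9.9909) (cross=-42.942)
θ=310°: ex = (C−B)/|BC| = (0.5003,-0.8658); ey = (0.8658,0.5003)
θ=310°: P = B + -2.11·ex + -1.13·ey = (0.5371,-1.8026)

θ=173°: -5.92 1.88
θ=189°: -6.03 0.57
θ=310°: 0.54 -1.80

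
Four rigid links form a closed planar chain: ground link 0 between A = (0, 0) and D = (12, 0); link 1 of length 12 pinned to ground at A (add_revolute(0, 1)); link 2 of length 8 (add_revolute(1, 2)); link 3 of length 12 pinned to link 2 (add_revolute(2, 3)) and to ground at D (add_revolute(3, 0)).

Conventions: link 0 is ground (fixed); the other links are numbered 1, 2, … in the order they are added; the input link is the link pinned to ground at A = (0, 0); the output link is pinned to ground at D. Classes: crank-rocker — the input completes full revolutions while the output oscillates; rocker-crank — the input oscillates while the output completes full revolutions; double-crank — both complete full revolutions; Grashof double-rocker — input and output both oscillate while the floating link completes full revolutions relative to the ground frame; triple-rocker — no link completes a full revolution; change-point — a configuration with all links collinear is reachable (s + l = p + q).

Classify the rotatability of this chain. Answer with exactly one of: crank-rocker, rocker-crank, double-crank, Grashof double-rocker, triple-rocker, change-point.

lengths: ground=12, input=12, coupler=8, output=12
sorted: s=8 (shortest), l=12 (longest), p+q=24
s + l = 20 vs p + q = 24
s + l < p + q (Grashof) with shortest = coupler link → Grashof double-rocker

Grashof double-rocker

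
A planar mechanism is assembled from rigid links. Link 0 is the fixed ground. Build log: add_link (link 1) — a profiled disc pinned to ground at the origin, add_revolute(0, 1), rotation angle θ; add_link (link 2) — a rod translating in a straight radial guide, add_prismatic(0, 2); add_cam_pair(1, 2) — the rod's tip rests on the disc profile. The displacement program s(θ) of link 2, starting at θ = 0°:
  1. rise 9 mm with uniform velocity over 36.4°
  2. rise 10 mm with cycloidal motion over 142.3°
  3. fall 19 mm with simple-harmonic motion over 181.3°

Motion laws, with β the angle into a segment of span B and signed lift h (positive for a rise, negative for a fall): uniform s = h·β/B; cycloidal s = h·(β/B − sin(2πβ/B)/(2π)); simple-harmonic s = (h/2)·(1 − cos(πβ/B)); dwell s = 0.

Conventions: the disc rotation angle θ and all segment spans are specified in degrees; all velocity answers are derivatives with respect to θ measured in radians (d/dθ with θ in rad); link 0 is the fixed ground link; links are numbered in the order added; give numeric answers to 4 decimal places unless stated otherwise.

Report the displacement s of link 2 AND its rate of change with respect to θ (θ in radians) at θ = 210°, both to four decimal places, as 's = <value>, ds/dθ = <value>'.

seg 1 [0°–36.4°] uniform, h=9: full span → s += 9 → s = 9.0000
seg 2 [36.4°–178.7°] cycloidal, h=10: full span → s += 10 → s = 19.0000
seg 3 [178.7°–360°] simple-harmonic, h=-19: θ=210° here. β=31.3, B=181.3. -19/2·(1 − cos(π·0.1726)) = -1.3634 → s = 17.6366
velocity in seg [178.7°–360°] (simple-harmonic), θ in radians: β = 31.3° = 0.5463 rad, B = 181.3° = 3.1643 rad; ds/dθ = (πh/(2B)) sin(πβ/B) = (π·(-19)/(2·3.1643)) sin(π·0.1726) = -4.868436 mm/rad

s = 17.6366, ds/dθ = -4.8684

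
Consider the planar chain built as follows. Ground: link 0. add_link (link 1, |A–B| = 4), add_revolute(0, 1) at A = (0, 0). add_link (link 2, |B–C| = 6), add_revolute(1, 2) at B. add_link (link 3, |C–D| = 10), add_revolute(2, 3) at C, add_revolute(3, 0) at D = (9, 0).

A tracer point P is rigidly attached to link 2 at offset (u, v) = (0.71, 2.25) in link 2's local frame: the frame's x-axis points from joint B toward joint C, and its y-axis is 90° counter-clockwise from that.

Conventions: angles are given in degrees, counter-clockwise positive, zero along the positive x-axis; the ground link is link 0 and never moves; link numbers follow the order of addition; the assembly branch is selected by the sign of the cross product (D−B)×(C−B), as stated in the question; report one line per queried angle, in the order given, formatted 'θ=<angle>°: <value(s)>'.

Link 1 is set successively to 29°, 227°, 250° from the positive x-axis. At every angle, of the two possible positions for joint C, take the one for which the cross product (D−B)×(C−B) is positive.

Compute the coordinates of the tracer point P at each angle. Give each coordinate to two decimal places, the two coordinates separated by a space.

A=(0,0), D=(9.00,0)
θ=29°: B = A + 4.00·(cos29°, sin29°) = (3.4985, 1.9392)
θ=29°: |BD| = 5.8333
θ=29°: circle(B,6.00) ∩ circle(D,10.00): a=-2.5691, h=5.4222
θ=29°:   candidates: C₊=(2.8781,7.9071) cross=31.629; C₋=(-0.7271,-2.3204) cross=-31.629
θ=29°:   branch + wants cross > 0 → take C=(2.8781,7.9071) (cross=31.629)
θ=29°: ex = (C−B)/|BC| = (-0.1034,0.9946); ey = (-0.9946,-0.1034)
θ=29°: P = B + 0.71·ex + 2.25·ey = (1.1871,2.4128)
θ=227°: B = A + 4.00·(cos227°, sin227°) = (-2.7280, -2.9254)
θ=227°: |BD| = 12.0873
θ=227°: circle(B,6.00) ∩ circle(D,10.00): a=3.3963, h=4.9462
θ=227°:   candidates: C₊=(-0.6298,2.6958) cross=59.787; C₋=(1.7644,-6.9026) cross=-59.787
θ=227°:   branch + wants cross > 0 → take C=(-0.6298,2.6958) (cross=59.787)
θ=227°: ex = (C−B)/|BC| = (0.3497,0.9369); ey = (-0.9369,0.3497)
θ=227°: P = B + 0.71·ex + 2.25·ey = (-4.5876,-1.4734)
θ=250°: B = A + 4.00·(cos250°, sin250°) = (-1.3681, -3.7588)
θ=250°: |BD| = 11.0284
θ=250°: circle(B,6.00) ∩ circle(D,10.00): a=2.6126, h=5.4013
θ=250°:   candidates: C₊=(-0.7528,2.2096) cross=59.568; C₋=(2.9290,-7.9463) cross=-59.568
θ=250°:   branch + wants cross > 0 → take C=(-0.7528,2.2096) (cross=59.568)
θ=250°: ex = (C−B)/|BC| = (0.1025,0.9947); ey = (-0.9947,0.1025)
θ=250°: P = B + 0.71·ex + 2.25·ey = (-3.5334,-2.8218)

θ=29°: 1.19 2.41
θ=227°: -4.59 -1.47
θ=250°: -3.53 -2.82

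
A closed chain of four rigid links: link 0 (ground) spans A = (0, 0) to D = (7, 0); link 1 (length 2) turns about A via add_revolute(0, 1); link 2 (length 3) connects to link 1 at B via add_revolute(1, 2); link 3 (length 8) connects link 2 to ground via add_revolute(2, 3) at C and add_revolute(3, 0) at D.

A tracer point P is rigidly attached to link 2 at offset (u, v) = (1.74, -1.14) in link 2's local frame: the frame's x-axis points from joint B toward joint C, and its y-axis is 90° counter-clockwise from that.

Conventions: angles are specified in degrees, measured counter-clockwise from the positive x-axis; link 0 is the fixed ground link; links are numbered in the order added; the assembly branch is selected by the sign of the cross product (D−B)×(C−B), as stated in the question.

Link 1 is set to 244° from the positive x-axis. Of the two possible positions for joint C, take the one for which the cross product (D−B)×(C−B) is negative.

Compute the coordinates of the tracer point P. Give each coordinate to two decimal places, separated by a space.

A=(0,0), D=(7.00,0)
B = A + 2.00·(cos244°, sin244°) = (-0.8767, -1.7976)
|BD| = 8.0793
circle(B,3.00) ∩ circle(D,8.00): a=0.6359, h=2.9318
  candidates: C₊=(-0.9091,1.2022) cross=23.687; C₋=(0.3955,-4.5145) cross=-23.687
  branch - wants cross < 0 → take C=(0.3955,-4.5145) (cross=-23.687)
ex = (C−B)/|BC| = (0.4241,-0.9056); ey = (0.9056,0.4241)
P = B + 1.74·ex + -1.14·ey = (-1.1713,-3.8568)

-1.17 -3.86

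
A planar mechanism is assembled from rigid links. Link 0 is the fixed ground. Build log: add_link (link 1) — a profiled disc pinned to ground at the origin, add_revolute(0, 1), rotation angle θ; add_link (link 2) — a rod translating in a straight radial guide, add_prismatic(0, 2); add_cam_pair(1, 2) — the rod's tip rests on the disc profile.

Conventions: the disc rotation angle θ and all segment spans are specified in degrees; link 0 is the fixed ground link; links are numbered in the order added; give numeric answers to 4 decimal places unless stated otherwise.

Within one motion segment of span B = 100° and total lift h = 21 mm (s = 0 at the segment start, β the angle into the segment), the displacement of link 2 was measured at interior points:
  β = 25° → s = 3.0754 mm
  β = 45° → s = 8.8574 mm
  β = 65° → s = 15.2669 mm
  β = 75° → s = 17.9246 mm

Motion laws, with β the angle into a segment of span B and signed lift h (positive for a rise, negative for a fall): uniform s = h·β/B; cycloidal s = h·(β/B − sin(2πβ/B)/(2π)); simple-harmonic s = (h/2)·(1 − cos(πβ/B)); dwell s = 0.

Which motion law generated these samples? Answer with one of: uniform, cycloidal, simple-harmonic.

candidates at β/B = r: uniform s = h·r (linear in β); cycloidal s = h·(r − sin(2πr)/(2π)); simple-harmonic s = (h/2)(1 − cos(πr))
β=25°: printed 3.0754 | uniform 5.2500, cycloidal 1.9077, simple-harmonic 3.0754
β=45°: printed 8.8574 | uniform 9.4500, cycloidal 8.4172, simple-harmonic 8.8574
β=65°: printed 15.2669 | uniform 13.6500, cycloidal 16.3539, simple-harmonic 15.2669
β=75°: printed 17.9246 | uniform 15.7500, cycloidal 19.0923, simple-harmonic 17.9246
only one law matches every sample → simple-harmonic

simple-harmonic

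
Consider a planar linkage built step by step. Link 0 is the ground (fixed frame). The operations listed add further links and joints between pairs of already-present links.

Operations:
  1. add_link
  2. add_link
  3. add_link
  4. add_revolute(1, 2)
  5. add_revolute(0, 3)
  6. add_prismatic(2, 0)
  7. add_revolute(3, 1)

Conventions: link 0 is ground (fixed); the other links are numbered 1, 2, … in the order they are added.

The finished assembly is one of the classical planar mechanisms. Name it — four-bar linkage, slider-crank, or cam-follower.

links: 4 (incl. ground); joints: 3 revolute, 1 prismatic, 0 higher (cam) pair, forming one closed loop
4 links, 3 revolutes + 1 prismatic in one loop → slider-crank

slider-crank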